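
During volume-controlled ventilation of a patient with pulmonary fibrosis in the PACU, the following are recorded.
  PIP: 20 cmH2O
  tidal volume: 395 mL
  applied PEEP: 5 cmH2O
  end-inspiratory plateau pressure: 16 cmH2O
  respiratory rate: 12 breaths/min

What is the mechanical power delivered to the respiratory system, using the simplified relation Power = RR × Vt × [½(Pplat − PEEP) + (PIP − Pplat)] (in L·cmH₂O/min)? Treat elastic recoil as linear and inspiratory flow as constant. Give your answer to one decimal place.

45.0

Per-breath work = Vt × [½(Pplat−PEEP) + (PIP−Pplat)] = 0.395 × [0.5×11.0 + 4.0] = 0.395 × 9.5 = 3.753 L·cmH2O.
Power = 12 × 3.753 = 45.036 L·cmH2O/min.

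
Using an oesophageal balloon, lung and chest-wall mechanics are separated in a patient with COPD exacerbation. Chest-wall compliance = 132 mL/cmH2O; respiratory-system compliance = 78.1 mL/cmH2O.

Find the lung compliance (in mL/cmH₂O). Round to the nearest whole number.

191

1/CL = 1/Crs − 1/Ccw.
1/CL = 1/78.1 − 1/132 = 0.005228.
CL = 191.28 mL/cmH2O.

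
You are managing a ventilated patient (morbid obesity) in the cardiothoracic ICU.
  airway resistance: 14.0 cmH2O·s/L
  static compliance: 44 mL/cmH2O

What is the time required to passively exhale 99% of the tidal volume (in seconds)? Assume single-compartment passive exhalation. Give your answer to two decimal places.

τ = R × C = 14.0 × 44 mL/cmH2O = 14.0 × 0.044 L/cmH2O = 0.616 s.
Exhaled fraction f = 1 − e^(−t/τ) → t = −τ·ln(1 − f) = −0.616·ln(0.01) = 2.837 s.

2.84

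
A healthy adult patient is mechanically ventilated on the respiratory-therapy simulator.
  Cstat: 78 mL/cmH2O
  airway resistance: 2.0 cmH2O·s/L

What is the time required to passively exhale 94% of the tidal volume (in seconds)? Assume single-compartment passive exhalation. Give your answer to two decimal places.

0.44

τ = R × C = 2.0 × 78 mL/cmH2O = 2.0 × 0.078 L/cmH2O = 0.156 s.
Exhaled fraction f = 1 − e^(−t/τ) → t = −τ·ln(1 − f) = −0.156·ln(0.06) = 0.4389 s.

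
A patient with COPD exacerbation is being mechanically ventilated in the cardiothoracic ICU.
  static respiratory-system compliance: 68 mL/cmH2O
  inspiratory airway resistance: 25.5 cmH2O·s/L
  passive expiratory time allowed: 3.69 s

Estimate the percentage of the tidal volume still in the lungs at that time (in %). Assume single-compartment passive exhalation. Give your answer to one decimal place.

11.9

τ = R × C = 25.5 × 68 mL/cmH2O = 25.5 × 0.068 L/cmH2O = 1.734 s.
Passive exhalation: V(t)/V₀ = e^(−t/τ) = e^(−3.69/1.734) = 0.1191.
Fraction remaining = 0.1191 → 11.91%.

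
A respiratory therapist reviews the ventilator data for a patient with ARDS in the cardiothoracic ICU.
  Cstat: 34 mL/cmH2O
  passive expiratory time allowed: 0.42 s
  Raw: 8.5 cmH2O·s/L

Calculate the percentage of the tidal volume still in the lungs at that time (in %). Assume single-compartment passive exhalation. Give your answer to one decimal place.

τ = R × C = 8.5 × 34 mL/cmH2O = 8.5 × 0.034 L/cmH2O = 0.289 s.
Passive exhalation: V(t)/V₀ = e^(−t/τ) = e^(−0.42/0.289) = 0.2338.
Fraction remaining = 0.2338 → 23.38%.

23.4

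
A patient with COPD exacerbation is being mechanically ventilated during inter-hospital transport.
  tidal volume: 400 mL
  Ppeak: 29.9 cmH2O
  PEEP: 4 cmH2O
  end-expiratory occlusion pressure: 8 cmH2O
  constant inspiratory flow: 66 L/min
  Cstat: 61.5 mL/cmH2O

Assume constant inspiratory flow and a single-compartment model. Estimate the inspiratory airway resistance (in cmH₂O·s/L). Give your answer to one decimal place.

14.0

Flow: 66 L/min ÷ 60 = 1.1 L/s.
Total PEEP = 8 cmH2O (set 4 + intrinsic 4); this is the baseline alveolar pressure.
Equation of motion (constant flow): PIP = Vt/C + R·V̇ + PEEP.
R·V̇ = PIP − Vt/C − PEEP = 29.9 − 400/61.5 − 8 = 29.9 − 6.504 − 8 = 15.396 cmH2O.
R = 15.396 / 1.1 = 13.996 cmH2O·s/L.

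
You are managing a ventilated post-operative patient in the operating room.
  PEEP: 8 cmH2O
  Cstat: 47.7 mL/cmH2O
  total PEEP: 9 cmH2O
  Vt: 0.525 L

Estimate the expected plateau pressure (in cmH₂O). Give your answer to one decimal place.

20.0

End-expiratory occlusion gives total PEEP = 9 cmH2O (intrinsic PEEP = 9 − 8 = 1). Use total PEEP for the elastic gradient.
Pplat = PEEPtotal + Vt / Cstat = 9 + 525 / 47.7 = 9 + 11.006 = 20.006 cmH2O.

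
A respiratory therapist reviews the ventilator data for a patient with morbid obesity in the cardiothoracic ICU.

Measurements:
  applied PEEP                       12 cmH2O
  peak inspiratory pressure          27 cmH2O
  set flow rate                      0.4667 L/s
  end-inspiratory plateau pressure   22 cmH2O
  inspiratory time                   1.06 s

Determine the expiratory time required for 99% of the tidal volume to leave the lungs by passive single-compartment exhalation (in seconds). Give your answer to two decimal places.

Vt = flow × Ti = 0.4667 L/s × 1.06 s × 1000 mL/L = 494.7 mL.
R = (PIP − Pplat)/V̇ = (27 − 22) / 0.4667 = 5.0/0.4667 = 10.714 cmH2O·s/L.
C = Vt/(Pplat − PEEP) = 494.7 / (22 − 12) = 494.7/10.0 = 49.47 mL/cmH2O.
τ = R × C = 10.714 × 0.04947 L/cmH2O = 0.53 s.
t = −τ·ln(1 − 0.99) = −0.53·ln(0.01) = 2.441 s.

2.44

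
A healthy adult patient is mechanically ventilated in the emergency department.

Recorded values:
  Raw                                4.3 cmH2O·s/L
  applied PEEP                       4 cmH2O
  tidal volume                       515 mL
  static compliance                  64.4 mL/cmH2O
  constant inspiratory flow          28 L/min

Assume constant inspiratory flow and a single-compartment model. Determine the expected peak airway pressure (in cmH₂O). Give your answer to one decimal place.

14.0

Flow: 28 L/min ÷ 60 = 0.4667 L/s.
Equation of motion (constant flow): PIP = Vt/C + R·V̇ + PEEP.
PIP = 515/64.4 + 4.3×0.4667 + 4 = 7.997 + 2.007 + 4 = 14.004 cmH2O.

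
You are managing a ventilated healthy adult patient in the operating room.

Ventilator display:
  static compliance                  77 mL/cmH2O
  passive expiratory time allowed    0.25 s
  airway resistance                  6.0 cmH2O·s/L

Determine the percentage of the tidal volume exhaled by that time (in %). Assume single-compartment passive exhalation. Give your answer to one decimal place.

41.8

τ = R × C = 6.0 × 77 mL/cmH2O = 6.0 × 0.077 L/cmH2O = 0.462 s.
Passive exhalation: V(t)/V₀ = e^(−t/τ) = e^(−0.25/0.462) = 0.5821.
Fraction exhaled = 1 − 0.5821 = 0.4179 → 41.79%.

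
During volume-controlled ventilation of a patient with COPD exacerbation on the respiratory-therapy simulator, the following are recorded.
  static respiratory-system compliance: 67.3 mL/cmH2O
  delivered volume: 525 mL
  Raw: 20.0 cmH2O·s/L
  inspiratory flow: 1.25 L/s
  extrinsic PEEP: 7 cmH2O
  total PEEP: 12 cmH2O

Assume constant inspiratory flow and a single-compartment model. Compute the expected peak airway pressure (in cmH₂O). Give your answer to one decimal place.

44.8

Total PEEP = 12 cmH2O (set 7 + intrinsic 5); this is the baseline alveolar pressure.
Equation of motion (constant flow): PIP = Vt/C + R·V̇ + PEEP.
PIP = 525/67.3 + 20.0×1.25 + 12 = 7.801 + 25.0 + 12 = 44.801 cmH2O.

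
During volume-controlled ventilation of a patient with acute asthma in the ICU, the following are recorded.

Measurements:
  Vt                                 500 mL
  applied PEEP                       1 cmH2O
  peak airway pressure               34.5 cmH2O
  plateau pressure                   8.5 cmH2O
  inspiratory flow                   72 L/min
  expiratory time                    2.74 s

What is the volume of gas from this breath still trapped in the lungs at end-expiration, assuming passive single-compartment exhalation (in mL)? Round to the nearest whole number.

Flow: 72 L/min ÷ 60 = 1.2 L/s.
R = (PIP − Pplat)/V̇ = (34.5 − 8.5) / 1.2 = 26.0/1.2 = 21.667 cmH2O·s/L.
C = Vt/(Pplat − PEEP) = 500.0 / (8.5 − 1) = 500.0/7.5 = 66.667 mL/cmH2O.
τ = R × C = 21.667 × 0.06667 L/cmH2O = 1.445 s.
Fraction remaining = e^(−Te/τ) = e^(−2.74/1.445) = 0.1501.
Trapped volume = 500.0 × 0.1501 = 75.05 mL.

75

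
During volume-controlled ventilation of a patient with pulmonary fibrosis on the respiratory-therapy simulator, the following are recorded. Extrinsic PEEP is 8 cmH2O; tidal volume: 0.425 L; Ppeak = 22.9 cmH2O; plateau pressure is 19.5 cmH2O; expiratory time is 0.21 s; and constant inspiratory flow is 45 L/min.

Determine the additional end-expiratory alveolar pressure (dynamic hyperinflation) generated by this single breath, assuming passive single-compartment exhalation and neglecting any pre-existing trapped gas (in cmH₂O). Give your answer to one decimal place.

Flow: 45 L/min ÷ 60 = 0.75 L/s.
R = (PIP − Pplat)/V̇ = (22.9 − 19.5) / 0.75 = 3.4/0.75 = 4.533 cmH2O·s/L.
C = Vt/(Pplat − PEEP) = 425.0 / (19.5 − 8) = 425.0/11.5 = 36.957 mL/cmH2O.
τ = R × C = 4.533 × 0.03696 L/cmH2O = 0.1675 s.
Fraction remaining = e^(−Te/τ) = e^(−0.21/0.1675) = 0.2854; trapped volume = 425.0 × 0.2854 = 121.3 mL.
Additional alveolar pressure from trapping ≈ V_trapped / C = 121.3 / 36.957 = 3.282 cmH2O.

3.3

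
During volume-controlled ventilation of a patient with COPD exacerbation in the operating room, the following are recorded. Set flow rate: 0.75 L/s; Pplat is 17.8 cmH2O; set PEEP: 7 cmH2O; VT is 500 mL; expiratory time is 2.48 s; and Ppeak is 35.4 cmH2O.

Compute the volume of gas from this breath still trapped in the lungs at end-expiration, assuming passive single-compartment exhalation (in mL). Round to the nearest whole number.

R = (PIP − Pplat)/V̇ = (35.4 − 17.8) / 0.75 = 17.6/0.75 = 23.467 cmH2O·s/L.
C = Vt/(Pplat − PEEP) = 500.0 / (17.8 − 7) = 500.0/10.8 = 46.296 mL/cmH2O.
τ = R × C = 23.467 × 0.0463 L/cmH2O = 1.087 s.
Fraction remaining = e^(−Te/τ) = e^(−2.48/1.087) = 0.1021.
Trapped volume = 500.0 × 0.1021 = 51.05 mL.

51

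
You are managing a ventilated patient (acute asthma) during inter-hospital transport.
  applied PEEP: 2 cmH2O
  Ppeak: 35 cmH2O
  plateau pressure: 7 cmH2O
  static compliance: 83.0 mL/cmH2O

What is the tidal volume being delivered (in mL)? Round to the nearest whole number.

415

Vt = Cstat × (Pplat − PEEP) = 83.0 × (7 − 2) = 83.0 × 5.0 = 415.0 mL.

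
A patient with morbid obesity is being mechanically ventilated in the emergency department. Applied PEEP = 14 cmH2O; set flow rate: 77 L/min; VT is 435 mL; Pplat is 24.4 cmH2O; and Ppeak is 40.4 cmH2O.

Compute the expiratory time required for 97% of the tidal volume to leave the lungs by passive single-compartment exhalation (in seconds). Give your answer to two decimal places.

Flow: 77 L/min ÷ 60 = 1.2833 L/s.
R = (PIP − Pplat)/V̇ = (40.4 − 24.4) / 1.2833 = 16.0/1.2833 = 12.468 cmH2O·s/L.
C = Vt/(Pplat − PEEP) = 435.0 / (24.4 − 14) = 435.0/10.4 = 41.827 mL/cmH2O.
τ = R × C = 12.468 × 0.04183 L/cmH2O = 0.5215 s.
t = −τ·ln(1 − 0.97) = −0.5215·ln(0.03) = 1.829 s.

1.83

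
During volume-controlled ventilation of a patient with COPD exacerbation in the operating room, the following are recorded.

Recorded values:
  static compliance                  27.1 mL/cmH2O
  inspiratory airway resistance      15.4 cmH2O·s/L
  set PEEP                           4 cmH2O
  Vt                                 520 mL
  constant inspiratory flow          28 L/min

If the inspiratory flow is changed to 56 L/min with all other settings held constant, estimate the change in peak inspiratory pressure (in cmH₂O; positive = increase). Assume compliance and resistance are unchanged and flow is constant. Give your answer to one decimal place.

7.2

Flow: 28 L/min ÷ 60 = 0.4667 L/s.
New flow: 56 L/min ÷ 60 = 0.9333 L/s.
PIP = Vt/C + R·V̇ + PEEP (constant-flow equation of motion).
Only the resistive term changes: ΔPIP = R × ΔV̇ = 15.4 × (0.9333 − 0.4667) = 15.4 × 0.4666 = 7.186 cmH2O.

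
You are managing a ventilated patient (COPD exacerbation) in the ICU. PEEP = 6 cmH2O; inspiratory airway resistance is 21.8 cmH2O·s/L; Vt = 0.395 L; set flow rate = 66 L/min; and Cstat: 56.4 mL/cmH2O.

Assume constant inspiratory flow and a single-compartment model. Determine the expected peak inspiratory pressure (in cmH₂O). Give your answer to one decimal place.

37.0

Flow: 66 L/min ÷ 60 = 1.1 L/s.
Equation of motion (constant flow): PIP = Vt/C + R·V̇ + PEEP.
PIP = 395/56.4 + 21.8×1.1 + 6 = 7.004 + 23.98 + 6 = 36.984 cmH2O.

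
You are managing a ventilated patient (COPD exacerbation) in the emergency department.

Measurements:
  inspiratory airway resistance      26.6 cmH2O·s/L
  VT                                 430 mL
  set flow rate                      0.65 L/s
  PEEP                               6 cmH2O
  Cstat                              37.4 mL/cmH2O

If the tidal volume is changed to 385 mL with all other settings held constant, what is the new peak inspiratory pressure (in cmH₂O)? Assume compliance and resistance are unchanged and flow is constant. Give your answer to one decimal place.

33.6

PIP = Vt/C + R·V̇ + PEEP (constant-flow equation of motion).
Only the elastic term changes: ΔPIP = ΔVt / C = (385 − 430) / 37.4 = -1.203 cmH2O.
Original PIP = 430/37.4 + 26.6×0.65 + 6 = 34.787 cmH2O; new PIP = 34.787 + (-1.203) = 33.584 cmH2O.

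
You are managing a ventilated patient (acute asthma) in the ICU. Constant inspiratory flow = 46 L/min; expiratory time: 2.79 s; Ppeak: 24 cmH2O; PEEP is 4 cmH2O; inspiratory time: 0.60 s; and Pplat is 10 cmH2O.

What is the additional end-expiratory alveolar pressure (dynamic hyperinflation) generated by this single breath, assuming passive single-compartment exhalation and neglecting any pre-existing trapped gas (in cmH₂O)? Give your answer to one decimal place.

0.8

Flow: 46 L/min ÷ 60 = 0.7667 L/s.
Vt = flow × Ti = 0.7667 L/s × 0.60 s × 1000 mL/L = 460.02 mL.
R = (PIP − Pplat)/V̇ = (24 − 10) / 0.7667 = 14.0/0.7667 = 18.26 cmH2O·s/L.
C = Vt/(Pplat − PEEP) = 460.02 / (10 − 4) = 460.02/6.0 = 76.67 mL/cmH2O.
τ = R × C = 18.26 × 0.07667 L/cmH2O = 1.4 s.
Fraction remaining = e^(−Te/τ) = e^(−2.79/1.4) = 0.1363; trapped volume = 460.02 × 0.1363 = 62.701 mL.
Additional alveolar pressure from trapping ≈ V_trapped / C = 62.701 / 76.67 = 0.8178 cmH2O.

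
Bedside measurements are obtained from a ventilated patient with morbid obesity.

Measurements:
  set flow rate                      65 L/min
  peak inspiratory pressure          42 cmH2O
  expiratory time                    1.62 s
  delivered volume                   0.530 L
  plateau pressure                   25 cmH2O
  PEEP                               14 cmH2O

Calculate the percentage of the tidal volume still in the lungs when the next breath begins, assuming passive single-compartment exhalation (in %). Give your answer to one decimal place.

11.7

Flow: 65 L/min ÷ 60 = 1.0833 L/s.
R = (PIP − Pplat)/V̇ = (42 − 25) / 1.0833 = 17.0/1.0833 = 15.693 cmH2O·s/L.
C = Vt/(Pplat − PEEP) = 530.0 / (25 − 14) = 530.0/11.0 = 48.182 mL/cmH2O.
τ = R × C = 15.693 × 0.04818 L/cmH2O = 0.7561 s.
Fraction remaining at end-expiration = e^(−Te/τ) = e^(−1.62/0.7561) = 0.1174 → 11.74%.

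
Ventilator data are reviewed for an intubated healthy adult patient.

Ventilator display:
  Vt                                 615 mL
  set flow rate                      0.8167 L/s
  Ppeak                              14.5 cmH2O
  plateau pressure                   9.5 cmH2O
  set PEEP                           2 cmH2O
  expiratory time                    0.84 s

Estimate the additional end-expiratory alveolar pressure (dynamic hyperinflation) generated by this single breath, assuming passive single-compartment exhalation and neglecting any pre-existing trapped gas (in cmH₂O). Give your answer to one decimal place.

1.4

R = (PIP − Pplat)/V̇ = (14.5 − 9.5) / 0.8167 = 5.0/0.8167 = 6.122 cmH2O·s/L.
C = Vt/(Pplat − PEEP) = 615.0 / (9.5 − 2) = 615.0/7.5 = 82.0 mL/cmH2O.
τ = R × C = 6.122 × 0.082 L/cmH2O = 0.502 s.
Fraction remaining = e^(−Te/τ) = e^(−0.84/0.502) = 0.1876; trapped volume = 615.0 × 0.1876 = 115.37 mL.
Additional alveolar pressure from trapping ≈ V_trapped / C = 115.37 / 82.0 = 1.407 cmH2O.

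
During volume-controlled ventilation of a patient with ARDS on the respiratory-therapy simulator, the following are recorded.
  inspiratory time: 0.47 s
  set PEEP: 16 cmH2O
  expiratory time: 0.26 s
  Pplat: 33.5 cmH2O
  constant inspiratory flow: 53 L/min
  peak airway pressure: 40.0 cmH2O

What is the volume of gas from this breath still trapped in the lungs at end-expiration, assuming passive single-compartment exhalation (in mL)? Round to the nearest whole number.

Flow: 53 L/min ÷ 60 = 0.8833 L/s.
Vt = flow × Ti = 0.8833 L/s × 0.47 s × 1000 mL/L = 415.15 mL.
R = (PIP − Pplat)/V̇ = (40.0 − 33.5) / 0.8833 = 6.5/0.8833 = 7.359 cmH2O·s/L.
C = Vt/(Pplat − PEEP) = 415.15 / (33.5 − 16) = 415.15/17.5 = 23.723 mL/cmH2O.
τ = R × C = 7.359 × 0.02372 L/cmH2O = 0.1746 s.
Fraction remaining = e^(−Te/τ) = e^(−0.26/0.1746) = 0.2256.
Trapped volume = 415.15 × 0.2256 = 93.658 mL.

94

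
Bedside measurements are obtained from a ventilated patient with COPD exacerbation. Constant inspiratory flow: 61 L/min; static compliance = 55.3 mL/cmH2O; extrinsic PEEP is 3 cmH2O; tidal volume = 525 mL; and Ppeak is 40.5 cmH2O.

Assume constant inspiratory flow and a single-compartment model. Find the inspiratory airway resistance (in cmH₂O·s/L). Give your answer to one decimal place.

27.5

Flow: 61 L/min ÷ 60 = 1.0167 L/s.
Equation of motion (constant flow): PIP = Vt/C + R·V̇ + PEEP.
R·V̇ = PIP − Vt/C − PEEP = 40.5 − 525/55.3 − 3 = 40.5 − 9.494 − 3 = 28.006 cmH2O.
R = 28.006 / 1.0167 = 27.546 cmH2O·s/L.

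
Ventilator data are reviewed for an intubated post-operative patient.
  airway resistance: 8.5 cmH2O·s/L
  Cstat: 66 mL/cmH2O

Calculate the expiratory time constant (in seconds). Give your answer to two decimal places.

0.56

τ = R × C = 8.5 × 66 mL/cmH2O = 8.5 × 0.066 L/cmH2O = 0.561 s.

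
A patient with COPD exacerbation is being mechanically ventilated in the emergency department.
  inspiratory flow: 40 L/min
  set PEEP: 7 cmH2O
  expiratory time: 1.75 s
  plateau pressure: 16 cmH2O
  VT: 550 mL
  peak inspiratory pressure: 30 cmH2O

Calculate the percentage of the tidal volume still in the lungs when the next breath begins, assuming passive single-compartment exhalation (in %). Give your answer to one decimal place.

Flow: 40 L/min ÷ 60 = 0.6667 L/s.
R = (PIP − Pplat)/V̇ = (30 − 16) / 0.6667 = 14.0/0.6667 = 20.999 cmH2O·s/L.
C = Vt/(Pplat − PEEP) = 550.0 / (16 − 7) = 550.0/9.0 = 61.111 mL/cmH2O.
τ = R × C = 20.999 × 0.06111 L/cmH2O = 1.283 s.
Fraction remaining at end-expiration = e^(−Te/τ) = e^(−1.75/1.283) = 0.2556 → 25.56%.

25.6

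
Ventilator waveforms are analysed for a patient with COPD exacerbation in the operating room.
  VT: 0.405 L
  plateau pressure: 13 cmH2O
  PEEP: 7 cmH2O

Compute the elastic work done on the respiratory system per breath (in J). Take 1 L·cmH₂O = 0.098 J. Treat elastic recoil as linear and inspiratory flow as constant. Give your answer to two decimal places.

0.12

Elastic work ≈ ½ × (Pplat − PEEP) × Vt = 0.5 × (13 − 7) × 0.405 L = 0.5 × 6.0 × 0.405 = 1.215 L·cmH2O.
× 0.098 J/(L·cmH2O) → 0.1191 J.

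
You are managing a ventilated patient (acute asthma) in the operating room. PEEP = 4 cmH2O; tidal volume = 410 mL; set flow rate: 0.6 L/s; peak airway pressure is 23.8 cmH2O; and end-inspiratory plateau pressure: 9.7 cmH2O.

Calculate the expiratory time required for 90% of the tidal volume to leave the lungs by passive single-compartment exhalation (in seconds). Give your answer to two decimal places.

3.89

R = (PIP − Pplat)/V̇ = (23.8 − 9.7) / 0.6 = 14.1/0.6 = 23.5 cmH2O·s/L.
C = Vt/(Pplat − PEEP) = 410.0 / (9.7 − 4) = 410.0/5.7 = 71.93 mL/cmH2O.
τ = R × C = 23.5 × 0.07193 L/cmH2O = 1.69 s.
t = −τ·ln(1 − 0.90) = −1.69·ln(0.1) = 3.891 s.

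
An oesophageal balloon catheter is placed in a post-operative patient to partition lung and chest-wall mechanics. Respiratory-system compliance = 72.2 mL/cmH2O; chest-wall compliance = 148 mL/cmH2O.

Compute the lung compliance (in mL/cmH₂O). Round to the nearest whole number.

141

1/CL = 1/Crs − 1/Ccw.
1/CL = 1/72.2 − 1/148 = 0.007094.
CL = 140.96 mL/cmH2O.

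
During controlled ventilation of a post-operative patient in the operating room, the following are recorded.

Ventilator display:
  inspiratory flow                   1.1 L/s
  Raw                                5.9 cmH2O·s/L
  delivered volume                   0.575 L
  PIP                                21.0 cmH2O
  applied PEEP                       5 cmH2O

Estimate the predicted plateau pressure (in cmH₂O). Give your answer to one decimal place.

Pplat = PIP − Raw × flow = 21.0 − 5.9 × 1.1 = 21.0 − 6.49 = 14.51 cmH2O.

14.5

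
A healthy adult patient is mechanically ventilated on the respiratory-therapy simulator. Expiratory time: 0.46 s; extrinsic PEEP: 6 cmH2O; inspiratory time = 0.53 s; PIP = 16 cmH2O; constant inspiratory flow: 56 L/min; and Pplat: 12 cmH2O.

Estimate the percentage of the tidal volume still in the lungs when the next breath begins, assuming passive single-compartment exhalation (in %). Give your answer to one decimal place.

Flow: 56 L/min ÷ 60 = 0.9333 L/s.
Vt = flow × Ti = 0.9333 L/s × 0.53 s × 1000 mL/L = 494.65 mL.
R = (PIP − Pplat)/V̇ = (16 − 12) / 0.9333 = 4.0/0.9333 = 4.286 cmH2O·s/L.
C = Vt/(Pplat − PEEP) = 494.65 / (12 − 6) = 494.65/6.0 = 82.442 mL/cmH2O.
τ = R × C = 4.286 × 0.08244 L/cmH2O = 0.3533 s.
Fraction remaining at end-expiration = e^(−Te/τ) = e^(−0.46/0.3533) = 0.272 → 27.2%.

27.2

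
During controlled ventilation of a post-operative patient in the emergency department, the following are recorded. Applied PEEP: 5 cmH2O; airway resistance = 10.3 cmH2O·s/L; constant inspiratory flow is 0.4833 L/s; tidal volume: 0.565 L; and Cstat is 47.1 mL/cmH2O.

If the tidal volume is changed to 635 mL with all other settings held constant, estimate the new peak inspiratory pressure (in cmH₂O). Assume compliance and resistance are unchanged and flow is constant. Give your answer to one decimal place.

23.5

PIP = Vt/C + R·V̇ + PEEP (constant-flow equation of motion).
Only the elastic term changes: ΔPIP = ΔVt / C = (635 − 565) / 47.1 = 1.486 cmH2O.
Original PIP = 565/47.1 + 10.3×0.4833 + 5 = 21.974 cmH2O; new PIP = 21.974 + (1.486) = 23.46 cmH2O.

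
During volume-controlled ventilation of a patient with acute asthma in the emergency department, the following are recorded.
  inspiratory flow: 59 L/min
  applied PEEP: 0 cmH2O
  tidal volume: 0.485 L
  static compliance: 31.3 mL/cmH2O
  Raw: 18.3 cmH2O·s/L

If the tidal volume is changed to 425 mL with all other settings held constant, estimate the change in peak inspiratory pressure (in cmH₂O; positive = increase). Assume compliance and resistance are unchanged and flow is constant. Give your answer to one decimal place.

PIP = Vt/C + R·V̇ + PEEP (constant-flow equation of motion).
Only the elastic term changes: ΔPIP = ΔVt / C = (425 − 485) / 31.3 = -1.917 cmH2O.

-1.9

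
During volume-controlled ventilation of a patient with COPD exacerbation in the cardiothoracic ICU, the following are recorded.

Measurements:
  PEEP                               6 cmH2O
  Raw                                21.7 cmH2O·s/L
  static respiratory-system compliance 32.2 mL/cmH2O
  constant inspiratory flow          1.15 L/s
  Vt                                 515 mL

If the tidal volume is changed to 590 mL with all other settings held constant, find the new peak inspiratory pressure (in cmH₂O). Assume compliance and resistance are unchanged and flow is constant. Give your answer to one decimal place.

PIP = Vt/C + R·V̇ + PEEP (constant-flow equation of motion).
Only the elastic term changes: ΔPIP = ΔVt / C = (590 − 515) / 32.2 = 2.329 cmH2O.
Original PIP = 515/32.2 + 21.7×1.15 + 6 = 46.949 cmH2O; new PIP = 46.949 + (2.329) = 49.278 cmH2O.

49.3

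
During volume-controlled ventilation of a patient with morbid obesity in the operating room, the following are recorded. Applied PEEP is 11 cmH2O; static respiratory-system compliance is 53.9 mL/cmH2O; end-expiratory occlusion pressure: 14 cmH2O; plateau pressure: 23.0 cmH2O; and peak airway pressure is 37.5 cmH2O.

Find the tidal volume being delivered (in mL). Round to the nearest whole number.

End-expiratory occlusion gives total PEEP = 14 cmH2O (intrinsic PEEP = 14 − 11 = 3). Use total PEEP for the elastic gradient.
Vt = Cstat × (Pplat − PEEPtotal) = 53.9 × (23.0 − 14) = 53.9 × 9.0 = 485.1 mL.

485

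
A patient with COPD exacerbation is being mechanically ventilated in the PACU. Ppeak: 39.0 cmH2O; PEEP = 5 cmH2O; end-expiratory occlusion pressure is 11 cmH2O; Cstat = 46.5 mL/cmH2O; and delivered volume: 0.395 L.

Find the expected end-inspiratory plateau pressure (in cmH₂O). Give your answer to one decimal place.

19.5

End-expiratory occlusion gives total PEEP = 11 cmH2O (intrinsic PEEP = 11 − 5 = 6). Use total PEEP for the elastic gradient.
Pplat = PEEPtotal + Vt / Cstat = 11 + 395 / 46.5 = 11 + 8.495 = 19.495 cmH2O.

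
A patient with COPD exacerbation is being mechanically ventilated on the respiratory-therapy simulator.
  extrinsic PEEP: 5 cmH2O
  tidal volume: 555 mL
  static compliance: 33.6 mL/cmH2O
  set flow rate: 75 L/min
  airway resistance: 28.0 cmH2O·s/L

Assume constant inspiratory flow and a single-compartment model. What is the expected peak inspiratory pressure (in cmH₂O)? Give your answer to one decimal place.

56.5

Flow: 75 L/min ÷ 60 = 1.25 L/s.
Equation of motion (constant flow): PIP = Vt/C + R·V̇ + PEEP.
PIP = 555/33.6 + 28.0×1.25 + 5 = 16.518 + 35.0 + 5 = 56.518 cmH2O.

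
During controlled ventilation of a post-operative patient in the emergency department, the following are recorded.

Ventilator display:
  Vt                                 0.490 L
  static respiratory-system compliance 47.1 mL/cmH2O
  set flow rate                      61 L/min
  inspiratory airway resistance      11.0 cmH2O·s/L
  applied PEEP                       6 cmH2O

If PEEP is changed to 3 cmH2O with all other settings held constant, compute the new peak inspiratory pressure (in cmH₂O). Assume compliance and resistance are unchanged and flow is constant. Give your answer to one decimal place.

24.6

Flow: 61 L/min ÷ 60 = 1.0167 L/s.
PIP = Vt/C + R·V̇ + PEEP (constant-flow equation of motion).
Only the baseline term changes: ΔPIP = ΔPEEP = 3 − 6 = -3.0 cmH2O.
Original PIP = 490/47.1 + 11.0×1.0167 + 6 = 27.587 cmH2O; new PIP = 27.587 + (-3.0) = 24.587 cmH2O.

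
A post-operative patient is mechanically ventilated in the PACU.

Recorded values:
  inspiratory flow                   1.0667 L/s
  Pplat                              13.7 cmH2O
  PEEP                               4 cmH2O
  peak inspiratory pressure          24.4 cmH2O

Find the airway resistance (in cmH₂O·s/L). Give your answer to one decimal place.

10.0

Raw = (PIP − Pplat) / flow = (24.4 − 13.7) / 1.0667 = 10.7 / 1.0667 = 10.031 cmH2O·s/L.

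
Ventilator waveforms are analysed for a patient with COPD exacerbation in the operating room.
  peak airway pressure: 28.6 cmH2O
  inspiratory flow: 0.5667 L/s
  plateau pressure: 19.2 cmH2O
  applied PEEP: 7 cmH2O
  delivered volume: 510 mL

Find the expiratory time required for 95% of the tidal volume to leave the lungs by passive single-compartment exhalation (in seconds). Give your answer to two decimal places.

2.08

R = (PIP − Pplat)/V̇ = (28.6 − 19.2) / 0.5667 = 9.4/0.5667 = 16.587 cmH2O·s/L.
C = Vt/(Pplat − PEEP) = 510.0 / (19.2 − 7) = 510.0/12.2 = 41.803 mL/cmH2O.
τ = R × C = 16.587 × 0.0418 L/cmH2O = 0.6933 s.
t = −τ·ln(1 − 0.95) = −0.6933·ln(0.05) = 2.077 s.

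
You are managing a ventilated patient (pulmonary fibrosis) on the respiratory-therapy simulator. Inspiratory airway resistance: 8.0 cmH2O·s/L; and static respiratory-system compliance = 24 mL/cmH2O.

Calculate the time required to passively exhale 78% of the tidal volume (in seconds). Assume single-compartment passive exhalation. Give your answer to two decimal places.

τ = R × C = 8.0 × 24 mL/cmH2O = 8.0 × 0.024 L/cmH2O = 0.192 s.
Exhaled fraction f = 1 − e^(−t/τ) → t = −τ·ln(1 − f) = −0.192·ln(0.22) = 0.2907 s.

0.29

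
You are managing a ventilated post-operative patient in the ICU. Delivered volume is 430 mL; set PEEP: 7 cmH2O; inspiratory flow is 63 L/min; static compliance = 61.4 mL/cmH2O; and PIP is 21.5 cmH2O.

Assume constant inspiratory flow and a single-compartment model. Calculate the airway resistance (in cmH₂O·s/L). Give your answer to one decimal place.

7.1

Flow: 63 L/min ÷ 60 = 1.05 L/s.
Equation of motion (constant flow): PIP = Vt/C + R·V̇ + PEEP.
R·V̇ = PIP − Vt/C − PEEP = 21.5 − 430/61.4 − 7 = 21.5 − 7.003 − 7 = 7.497 cmH2O.
R = 7.497 / 1.05 = 7.14 cmH2O·s/L.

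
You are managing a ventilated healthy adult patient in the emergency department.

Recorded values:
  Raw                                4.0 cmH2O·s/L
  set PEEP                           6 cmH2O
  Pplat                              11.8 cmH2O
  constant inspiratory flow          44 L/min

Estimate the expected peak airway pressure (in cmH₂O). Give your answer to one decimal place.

14.7

Flow: 44 L/min ÷ 60 = 0.7333 L/s.
PIP = Pplat + Raw × flow = 11.8 + 4.0 × 0.7333 = 11.8 + 2.933 = 14.733 cmH2O.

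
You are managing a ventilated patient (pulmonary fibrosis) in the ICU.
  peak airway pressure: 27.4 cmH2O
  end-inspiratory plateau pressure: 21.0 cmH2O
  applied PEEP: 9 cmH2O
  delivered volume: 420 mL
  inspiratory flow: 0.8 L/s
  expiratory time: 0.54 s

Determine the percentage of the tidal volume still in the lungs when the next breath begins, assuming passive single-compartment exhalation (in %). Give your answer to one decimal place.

R = (PIP − Pplat)/V̇ = (27.4 − 21.0) / 0.8 = 6.4/0.8 = 8.0 cmH2O·s/L.
C = Vt/(Pplat − PEEP) = 420.0 / (21.0 − 9) = 420.0/12.0 = 35.0 mL/cmH2O.
τ = R × C = 8.0 × 0.035 L/cmH2O = 0.28 s.
Fraction remaining at end-expiration = e^(−Te/τ) = e^(−0.54/0.28) = 0.1454 → 14.54%.

14.5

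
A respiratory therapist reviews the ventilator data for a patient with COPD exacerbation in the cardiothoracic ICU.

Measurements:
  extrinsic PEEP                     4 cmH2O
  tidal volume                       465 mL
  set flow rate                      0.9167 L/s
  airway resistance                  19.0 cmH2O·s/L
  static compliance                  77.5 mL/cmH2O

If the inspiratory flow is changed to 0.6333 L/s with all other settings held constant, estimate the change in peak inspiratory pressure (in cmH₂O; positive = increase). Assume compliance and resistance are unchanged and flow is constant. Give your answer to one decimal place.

PIP = Vt/C + R·V̇ + PEEP (constant-flow equation of motion).
Only the resistive term changes: ΔPIP = R × ΔV̇ = 19.0 × (0.6333 − 0.9167) = 19.0 × -0.2834 = -5.385 cmH2O.

-5.4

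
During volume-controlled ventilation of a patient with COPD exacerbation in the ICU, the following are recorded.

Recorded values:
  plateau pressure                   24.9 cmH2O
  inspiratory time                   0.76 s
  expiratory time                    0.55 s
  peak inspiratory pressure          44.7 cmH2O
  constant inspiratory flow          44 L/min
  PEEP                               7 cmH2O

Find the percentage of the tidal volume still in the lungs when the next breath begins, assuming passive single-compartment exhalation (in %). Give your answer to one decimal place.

52.0

Flow: 44 L/min ÷ 60 = 0.7333 L/s.
Vt = flow × Ti = 0.7333 L/s × 0.76 s × 1000 mL/L = 557.31 mL.
R = (PIP − Pplat)/V̇ = (44.7 − 24.9) / 0.7333 = 19.8/0.7333 = 27.001 cmH2O·s/L.
C = Vt/(Pplat − PEEP) = 557.31 / (24.9 − 7) = 557.31/17.9 = 31.135 mL/cmH2O.
τ = R × C = 27.001 × 0.03114 L/cmH2O = 0.8408 s.
Fraction remaining at end-expiration = e^(−Te/τ) = e^(−0.55/0.8408) = 0.5199 → 51.99%.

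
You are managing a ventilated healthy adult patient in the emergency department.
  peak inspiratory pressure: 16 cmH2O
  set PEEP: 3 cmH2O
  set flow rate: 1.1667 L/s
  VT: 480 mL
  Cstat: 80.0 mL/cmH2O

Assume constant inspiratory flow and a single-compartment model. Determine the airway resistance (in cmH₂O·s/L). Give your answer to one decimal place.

Equation of motion (constant flow): PIP = Vt/C + R·V̇ + PEEP.
R·V̇ = PIP − Vt/C − PEEP = 16 − 480/80.0 − 3 = 16 − 6.0 − 3 = 7.0 cmH2O.
R = 7.0 / 1.1667 = 6.0 cmH2O·s/L.

6.0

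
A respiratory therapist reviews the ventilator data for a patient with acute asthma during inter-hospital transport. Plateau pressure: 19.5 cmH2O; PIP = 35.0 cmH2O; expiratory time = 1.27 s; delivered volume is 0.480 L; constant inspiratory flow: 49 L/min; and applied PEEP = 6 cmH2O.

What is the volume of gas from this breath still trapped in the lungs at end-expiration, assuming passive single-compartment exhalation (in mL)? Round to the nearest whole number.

Flow: 49 L/min ÷ 60 = 0.8167 L/s.
R = (PIP − Pplat)/V̇ = (35.0 − 19.5) / 0.8167 = 15.5/0.8167 = 18.979 cmH2O·s/L.
C = Vt/(Pplat − PEEP) = 480.0 / (19.5 − 6) = 480.0/13.5 = 35.556 mL/cmH2O.
τ = R × C = 18.979 × 0.03556 L/cmH2O = 0.6749 s.
Fraction remaining = e^(−Te/τ) = e^(−1.27/0.6749) = 0.1523.
Trapped volume = 480.0 × 0.1523 = 73.104 mL.

73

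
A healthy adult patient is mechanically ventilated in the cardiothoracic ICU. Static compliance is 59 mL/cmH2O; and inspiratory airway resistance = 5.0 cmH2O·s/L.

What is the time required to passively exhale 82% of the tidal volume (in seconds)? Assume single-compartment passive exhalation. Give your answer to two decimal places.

τ = R × C = 5.0 × 59 mL/cmH2O = 5.0 × 0.059 L/cmH2O = 0.295 s.
Exhaled fraction f = 1 − e^(−t/τ) → t = −τ·ln(1 − f) = −0.295·ln(0.18) = 0.5059 s.

0.51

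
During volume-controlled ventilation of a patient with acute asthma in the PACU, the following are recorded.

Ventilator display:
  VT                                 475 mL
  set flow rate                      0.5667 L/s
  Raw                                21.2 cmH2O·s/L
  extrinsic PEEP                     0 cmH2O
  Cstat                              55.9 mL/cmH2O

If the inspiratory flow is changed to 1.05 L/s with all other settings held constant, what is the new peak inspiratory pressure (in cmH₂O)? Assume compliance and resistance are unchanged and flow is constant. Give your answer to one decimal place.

30.8

PIP = Vt/C + R·V̇ + PEEP (constant-flow equation of motion).
Only the resistive term changes: ΔPIP = R × ΔV̇ = 21.2 × (1.05 − 0.5667) = 21.2 × 0.4833 = 10.246 cmH2O.
Original PIP = 475/55.9 + 21.2×0.5667 + 0 = 20.511 cmH2O; new PIP = 20.511 + (10.246) = 30.757 cmH2O.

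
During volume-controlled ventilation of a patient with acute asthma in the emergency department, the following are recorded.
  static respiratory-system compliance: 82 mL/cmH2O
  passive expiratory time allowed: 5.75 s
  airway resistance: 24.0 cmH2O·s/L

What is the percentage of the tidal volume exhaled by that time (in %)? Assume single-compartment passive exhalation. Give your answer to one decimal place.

94.6

τ = R × C = 24.0 × 82 mL/cmH2O = 24.0 × 0.082 L/cmH2O = 1.968 s.
Passive exhalation: V(t)/V₀ = e^(−t/τ) = e^(−5.75/1.968) = 0.05384.
Fraction exhaled = 1 − 0.05384 = 0.9462 → 94.62%.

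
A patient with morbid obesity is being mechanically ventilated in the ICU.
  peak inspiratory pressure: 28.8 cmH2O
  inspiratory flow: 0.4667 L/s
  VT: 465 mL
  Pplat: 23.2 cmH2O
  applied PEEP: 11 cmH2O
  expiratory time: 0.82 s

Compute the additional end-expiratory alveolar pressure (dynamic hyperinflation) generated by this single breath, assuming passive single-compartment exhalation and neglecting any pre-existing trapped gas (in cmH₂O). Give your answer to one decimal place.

2.0

R = (PIP − Pplat)/V̇ = (28.8 − 23.2) / 0.4667 = 5.6/0.4667 = 11.999 cmH2O·s/L.
C = Vt/(Pplat − PEEP) = 465.0 / (23.2 − 11) = 465.0/12.2 = 38.115 mL/cmH2O.
τ = R × C = 11.999 × 0.03812 L/cmH2O = 0.4574 s.
Fraction remaining = e^(−Te/τ) = e^(−0.82/0.4574) = 0.1665; trapped volume = 465.0 × 0.1665 = 77.423 mL.
Additional alveolar pressure from trapping ≈ V_trapped / C = 77.423 / 38.115 = 2.031 cmH2O.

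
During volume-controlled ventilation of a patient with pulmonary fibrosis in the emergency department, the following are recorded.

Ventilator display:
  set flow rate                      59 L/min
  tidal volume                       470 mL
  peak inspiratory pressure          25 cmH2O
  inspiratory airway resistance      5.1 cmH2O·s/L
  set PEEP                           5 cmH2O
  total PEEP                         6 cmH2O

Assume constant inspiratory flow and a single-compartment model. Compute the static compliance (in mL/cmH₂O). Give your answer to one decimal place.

33.6

Flow: 59 L/min ÷ 60 = 0.9833 L/s.
Total PEEP = 6 cmH2O (set 5 + intrinsic 1); this is the baseline alveolar pressure.
Equation of motion (constant flow): PIP = Vt/C + R·V̇ + PEEP.
Vt/C = PIP − R·V̇ − PEEP = 25 − 5.1×0.9833 − 6 = 25 − 5.015 − 6 = 13.985 cmH2O.
C = Vt / 13.985 = 470 / 13.985 = 33.607 mL/cmH2O.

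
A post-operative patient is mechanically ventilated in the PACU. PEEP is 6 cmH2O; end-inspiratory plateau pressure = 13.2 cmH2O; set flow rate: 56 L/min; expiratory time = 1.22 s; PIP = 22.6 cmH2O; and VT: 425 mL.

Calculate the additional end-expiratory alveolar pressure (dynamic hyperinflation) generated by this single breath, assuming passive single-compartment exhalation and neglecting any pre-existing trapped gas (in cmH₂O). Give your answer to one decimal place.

Flow: 56 L/min ÷ 60 = 0.9333 L/s.
R = (PIP − Pplat)/V̇ = (22.6 − 13.2) / 0.9333 = 9.4/0.9333 = 10.072 cmH2O·s/L.
C = Vt/(Pplat − PEEP) = 425.0 / (13.2 − 6) = 425.0/7.2 = 59.028 mL/cmH2O.
τ = R × C = 10.072 × 0.05903 L/cmH2O = 0.5946 s.
Fraction remaining = e^(−Te/τ) = e^(−1.22/0.5946) = 0.1285; trapped volume = 425.0 × 0.1285 = 54.613 mL.
Additional alveolar pressure from trapping ≈ V_trapped / C = 54.613 / 59.028 = 0.9252 cmH2O.

0.9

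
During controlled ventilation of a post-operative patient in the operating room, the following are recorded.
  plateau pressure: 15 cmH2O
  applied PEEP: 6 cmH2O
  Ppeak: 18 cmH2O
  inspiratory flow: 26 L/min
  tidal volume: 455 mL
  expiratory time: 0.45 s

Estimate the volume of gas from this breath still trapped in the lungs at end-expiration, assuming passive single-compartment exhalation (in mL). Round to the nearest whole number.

Flow: 26 L/min ÷ 60 = 0.4333 L/s.
R = (PIP − Pplat)/V̇ = (18 − 15) / 0.4333 = 3.0/0.4333 = 6.924 cmH2O·s/L.
C = Vt/(Pplat − PEEP) = 455.0 / (15 − 6) = 455.0/9.0 = 50.556 mL/cmH2O.
τ = R × C = 6.924 × 0.05056 L/cmH2O = 0.3501 s.
Fraction remaining = e^(−Te/τ) = e^(−0.45/0.3501) = 0.2766.
Trapped volume = 455.0 × 0.2766 = 125.85 mL.

126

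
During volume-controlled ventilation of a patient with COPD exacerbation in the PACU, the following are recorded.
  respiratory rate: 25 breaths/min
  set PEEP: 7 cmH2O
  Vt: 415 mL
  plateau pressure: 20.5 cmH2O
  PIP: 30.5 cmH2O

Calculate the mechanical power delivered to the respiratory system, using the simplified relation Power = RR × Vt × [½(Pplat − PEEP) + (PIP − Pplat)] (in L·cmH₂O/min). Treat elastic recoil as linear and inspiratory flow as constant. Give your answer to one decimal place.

Per-breath work = Vt × [½(Pplat−PEEP) + (PIP−Pplat)] = 0.415 × [0.5×13.5 + 10.0] = 0.415 × 16.75 = 6.951 L·cmH2O.
Power = 25 × 6.951 = 173.78 L·cmH2O/min.

173.8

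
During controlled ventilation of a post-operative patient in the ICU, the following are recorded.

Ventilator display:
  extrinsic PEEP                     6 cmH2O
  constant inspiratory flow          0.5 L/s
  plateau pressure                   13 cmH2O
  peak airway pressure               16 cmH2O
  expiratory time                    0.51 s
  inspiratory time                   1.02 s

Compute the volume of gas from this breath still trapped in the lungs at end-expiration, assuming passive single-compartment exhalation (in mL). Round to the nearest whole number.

159

Vt = flow × Ti = 0.5 L/s × 1.02 s × 1000 mL/L = 510.0 mL.
R = (PIP − Pplat)/V̇ = (16 − 13) / 0.5 = 3.0/0.5 = 6.0 cmH2O·s/L.
C = Vt/(Pplat − PEEP) = 510.0 / (13 − 6) = 510.0/7.0 = 72.857 mL/cmH2O.
τ = R × C = 6.0 × 0.07286 L/cmH2O = 0.4372 s.
Fraction remaining = e^(−Te/τ) = e^(−0.51/0.4372) = 0.3115.
Trapped volume = 510.0 × 0.3115 = 158.87 mL.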